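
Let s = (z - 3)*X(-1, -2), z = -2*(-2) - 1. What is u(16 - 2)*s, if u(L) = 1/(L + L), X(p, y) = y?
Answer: 0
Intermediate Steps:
u(L) = 1/(2*L)
z = 3 (z = 4 - 1 = 3)
s = 0 (s = (3 - 3)*(-2) = 0*(-2) = 0)
u(16 - 2)*s = (1/(2*(16 - 2)))*0 = ((½)/14)*0 = ((½)*(1/14))*0 = (1/28)*0 = 0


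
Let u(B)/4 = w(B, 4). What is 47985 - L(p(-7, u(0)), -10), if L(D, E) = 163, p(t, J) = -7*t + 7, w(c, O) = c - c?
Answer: 47822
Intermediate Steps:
w(c, O) = 0
u(B) = 0 (u(B) = 4*0 = 0)
p(t, J) = 7 - 7*t
47985 - L(p(-7, u(0)), -10) = 47985 - 1*163 = 47985 - 163 = 47822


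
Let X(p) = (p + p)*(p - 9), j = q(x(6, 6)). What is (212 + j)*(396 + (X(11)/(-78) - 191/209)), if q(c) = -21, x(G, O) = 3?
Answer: 614208059/8151 ≈ 75354.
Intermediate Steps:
j = -21
X(p) = 2*p*(-9 + p) (X(p) = (2*p)*(-9 + p) = 2*p*(-9 + p))
(212 + j)*(396 + (X(11)/(-78) - 191/209)) = (212 - 21)*(396 + ((2*11*(-9 + 11))/(-78) - 191/209)) = 191*(396 + ((2*11*2)*(-1/78) - 191*1/209)) = 191*(396 + (44*(-1/78) - 191/209)) = 191*(396 + (-22/39 - 191/209)) = 191*(396 - 12047/8151) = 191*(3215749/8151) = 614208059/8151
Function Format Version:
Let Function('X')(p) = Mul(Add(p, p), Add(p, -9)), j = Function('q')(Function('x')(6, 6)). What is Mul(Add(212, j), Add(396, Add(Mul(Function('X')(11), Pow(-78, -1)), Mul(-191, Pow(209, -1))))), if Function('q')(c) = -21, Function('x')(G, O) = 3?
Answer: Rational(614208059, 8151) ≈ 75354.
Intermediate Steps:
j = -21
Function('X')(p) = Mul(2, p, Add(-9, p)) (Function('X')(p) = Mul(Mul(2, p), Add(-9, p)) = Mul(2, p, Add(-9, p)))
Mul(Add(212, j), Add(396, Add(Mul(Function('X')(11), Pow(-78, -1)), Mul(-191, Pow(209, -1))))) = Mul(Add(212, -21), Add(396, Add(Mul(Mul(2, 11, Add(-9, 11)), Pow(-78, -1)), Mul(-191, Pow(209, -1))))) = Mul(191, Add(396, Add(Mul(Mul(2, 11, 2), Rational(-1, 78)), Mul(-191, Rational(1, 209))))) = Mul(191, Add(396, Add(Mul(44, Rational(-1, 78)), Rational(-191, 209)))) = Mul(191, Add(396, Add(Rational(-22, 39), Rational(-191, 209)))) = Mul(191, Add(396, Rational(-12047, 8151))) = Mul(191, Rational(3215749, 8151)) = Rational(614208059, 8151)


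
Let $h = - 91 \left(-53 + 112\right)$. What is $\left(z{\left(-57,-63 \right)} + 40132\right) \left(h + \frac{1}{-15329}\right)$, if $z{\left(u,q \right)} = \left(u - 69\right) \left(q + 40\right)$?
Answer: $- \frac{3541429328060}{15329} \approx -2.3103 \cdot 10^{8}$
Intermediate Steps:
$h = -5369$ ($h = \left(-91\right) 59 = -5369$)
$z{\left(u,q \right)} = \left(-69 + u\right) \left(40 + q\right)$
$\left(z{\left(-57,-63 \right)} + 40132\right) \left(h + \frac{1}{-15329}\right) = \left(\left(-2760 - -4347 + 40 \left(-57\right) - -3591\right) + 40132\right) \left(-5369 + \frac{1}{-15329}\right) = \left(\left(-2760 + 4347 - 2280 + 3591\right) + 40132\right) \left(-5369 - \frac{1}{15329}\right) = \left(2898 + 40132\right) \left(- \frac{82301402}{15329}\right) = 43030 \left(- \frac{82301402}{15329}\right) = - \frac{3541429328060}{15329}$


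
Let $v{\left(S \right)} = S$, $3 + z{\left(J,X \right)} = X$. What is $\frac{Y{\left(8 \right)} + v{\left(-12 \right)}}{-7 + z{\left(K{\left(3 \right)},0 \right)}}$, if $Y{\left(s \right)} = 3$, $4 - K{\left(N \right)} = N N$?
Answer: $\frac{9}{10} \approx 0.9$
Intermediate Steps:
$K{\left(N \right)} = 4 - N^{2}$ ($K{\left(N \right)} = 4 - N N = 4 - N^{2}$)
$z{\left(J,X \right)} = -3 + X$
$\frac{Y{\left(8 \right)} + v{\left(-12 \right)}}{-7 + z{\left(K{\left(3 \right)},0 \right)}} = \frac{3 - 12}{-7 + \left(-3 + 0\right)} = - \frac{9}{-7 - 3} = - \frac{9}{-10} = \left(-9\right) \left(- \frac{1}{10}\right) = \frac{9}{10}$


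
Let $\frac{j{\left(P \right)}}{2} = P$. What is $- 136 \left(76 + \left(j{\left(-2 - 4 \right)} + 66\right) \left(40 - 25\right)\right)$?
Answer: $-120496$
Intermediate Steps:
$j{\left(P \right)} = 2 P$
$- 136 \left(76 + \left(j{\left(-2 - 4 \right)} + 66\right) \left(40 - 25\right)\right) = - 136 \left(76 + \left(2 \left(-2 - 4\right) + 66\right) \left(40 - 25\right)\right) = - 136 \left(76 + \left(2 \left(-6\right) + 66\right) 15\right) = - 136 \left(76 + \left(-12 + 66\right) 15\right) = - 136 \left(76 + 54 \cdot 15\right) = - 136 \left(76 + 810\right) = \left(-136\right) 886 = -120496$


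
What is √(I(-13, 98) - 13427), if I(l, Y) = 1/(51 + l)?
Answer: 5*I*√775542/38 ≈ 115.87*I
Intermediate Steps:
√(I(-13, 98) - 13427) = √(1/(51 - 13) - 13427) = √(1/38 - 13427) = √(-510225/38) = 5*I*√775542/38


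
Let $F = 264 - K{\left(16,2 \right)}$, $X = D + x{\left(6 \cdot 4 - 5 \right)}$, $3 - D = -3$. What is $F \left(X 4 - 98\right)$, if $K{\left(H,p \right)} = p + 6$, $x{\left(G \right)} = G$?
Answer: $512$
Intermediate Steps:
$K{\left(H,p \right)} = 6 + p$
$D = 6$ ($D = 3 - -3 = 3 + 3 = 6$)
$X = 25$ ($X = 6 + \left(6 \cdot 4 - 5\right) = 6 + \left(24 - 5\right) = 6 + 19 = 25$)
$F = 256$ ($F = 264 - \left(6 + 2\right) = 264 - 8 = 256$)
$F \left(X 4 - 98\right) = 256 \left(25 \cdot 4 - 98\right) = 256 \left(100 - 98\right) = 256 \cdot 2 = 512$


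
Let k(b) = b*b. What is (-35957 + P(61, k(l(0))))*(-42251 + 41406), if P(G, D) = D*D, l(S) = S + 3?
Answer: 30315220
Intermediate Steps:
l(S) = 3 + S
k(b) = b**2
P(G, D) = D**2
(-35957 + P(61, k(l(0))))*(-42251 + 41406) = (-35957 + ((3 + 0)**2)**2)*(-42251 + 41406) = (-35957 + (3**2)**2)*(-845) = (-35957 + 9**2)*(-845) = (-35957 + 81)*(-845) = -35876*(-845) = 30315220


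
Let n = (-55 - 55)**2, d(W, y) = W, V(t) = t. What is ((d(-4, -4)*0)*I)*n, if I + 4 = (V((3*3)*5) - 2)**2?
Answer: 0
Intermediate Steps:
n = 12100 (n = (-110)**2 = 12100)
I = 1845 (I = -4 + ((3*3)*5 - 2)**2 = -4 + (9*5 - 2)**2 = -4 + (45 - 2)**2 = -4 + 43**2 = -4 + 1849 = 1845)
((d(-4, -4)*0)*I)*n = (-4*0*1845)*12100 = (0*1845)*12100 = 0*12100 = 0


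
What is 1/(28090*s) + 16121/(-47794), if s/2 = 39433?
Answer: -17856795925473/52940121928180 ≈ -0.33730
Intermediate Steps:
s = 78866 (s = 2*39433 = 78866)
1/(28090*s) + 16121/(-47794) = 1/(28090*78866) + 16121/(-47794) = (1/28090)*(1/78866) + 16121*(-1/47794) = 1/2215345940 - 16121/47794 = -17856795925473/52940121928180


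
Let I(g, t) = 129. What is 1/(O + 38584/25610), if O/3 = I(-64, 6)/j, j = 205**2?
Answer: 8278925/12549259 ≈ 0.65971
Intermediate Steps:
j = 42025
O = 387/42025 (O = 3*(129/42025) = 387/42025 ≈ 0.0092088)
1/(O + 38584/25610) = 1/(387/42025 + 38584/25610) = 1/(387/42025 + 38584*(1/25610)) = 1/(387/42025 + 1484/985) = 1/(12549259/8278925) = 8278925/12549259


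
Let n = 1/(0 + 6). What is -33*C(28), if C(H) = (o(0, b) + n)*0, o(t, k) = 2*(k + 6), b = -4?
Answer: 0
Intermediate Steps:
o(t, k) = 12 + 2*k (o(t, k) = 2*(6 + k) = 12 + 2*k)
n = ⅙ (n = 1/6 = ⅙ ≈ 0.16667)
C(H) = 0 (C(H) = ((12 + 2*(-4)) + ⅙)*0 = ((12 - 8) + ⅙)*0 = (4 + ⅙)*0 = (25/6)*0 = 0)
-33*C(28) = -33*0 = 0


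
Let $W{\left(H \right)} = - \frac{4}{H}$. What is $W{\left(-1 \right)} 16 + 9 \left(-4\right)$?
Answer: $28$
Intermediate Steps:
$W{\left(-1 \right)} 16 + 9 \left(-4\right) = - \frac{4}{-1} \cdot 16 + 9 \left(-4\right) = \left(-4\right) \left(-1\right) 16 - 36 = 4 \cdot 16 - 36 = 64 - 36 = 28$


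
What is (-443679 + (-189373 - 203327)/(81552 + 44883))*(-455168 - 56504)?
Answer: 1913549139909512/8429 ≈ 2.2702e+11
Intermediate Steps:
(-443679 + (-189373 - 203327)/(81552 + 44883))*(-455168 - 56504) = (-443679 - 392700/126435)*(-511672) = (-443679 - 392700*1/126435)*(-511672) = (-443679 - 26180/8429)*(-511672) = -3739796471/8429*(-511672) = 1913549139909512/8429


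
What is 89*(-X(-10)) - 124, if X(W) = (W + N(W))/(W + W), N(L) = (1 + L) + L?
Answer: -5061/20 ≈ -253.05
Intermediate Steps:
N(L) = 1 + 2*L
X(W) = (1 + 3*W)/(2*W) (X(W) = (W + (1 + 2*W))/(W + W) = (1 + 3*W)/((2*W)) = (1 + 3*W)*(1/(2*W)) = (1 + 3*W)/(2*W))
89*(-X(-10)) - 124 = 89*(-(1 + 3*(-10))/(2*(-10))) - 124 = 89*(-(-1)*(1 - 30)/(2*10)) - 124 = 89*(-(-1)*(-29)/(2*10)) - 124 = 89*(-1*29/20) - 124 = 89*(-29/20) - 124 = -2581/20 - 124 = -5061/20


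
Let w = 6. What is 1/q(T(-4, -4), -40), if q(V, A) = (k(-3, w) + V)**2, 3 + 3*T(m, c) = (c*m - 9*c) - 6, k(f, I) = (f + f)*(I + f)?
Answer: 9/121 ≈ 0.074380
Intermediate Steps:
k(f, I) = 2*f*(I + f) (k(f, I) = (2*f)*(I + f) = 2*f*(I + f))
T(m, c) = -3 - 3*c + c*m/3 (T(m, c) = -1 + ((c*m - 9*c) - 6)/3 = -1 + ((-9*c + c*m) - 6)/3 = -1 + (-6 - 9*c + c*m)/3 = -1 + (-2 - 3*c + c*m/3) = -3 - 3*c + c*m/3)
q(V, A) = (-18 + V)**2 (q(V, A) = (2*(-3)*(6 - 3) + V)**2 = (2*(-3)*3 + V)**2 = (-18 + V)**2)
1/q(T(-4, -4), -40) = 1/((-18 + (-3 - 3*(-4) + (1/3)*(-4)*(-4)))**2) = 1/((-18 + (-3 + 12 + 16/3))**2) = 1/((-18 + 43/3)**2) = 1/((-11/3)**2) = 1/(121/9) = 9/121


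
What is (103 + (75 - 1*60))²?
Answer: 13924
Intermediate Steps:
(103 + (75 - 1*60))² = (103 + (75 - 60))² = (103 + 15)² = 118² = 13924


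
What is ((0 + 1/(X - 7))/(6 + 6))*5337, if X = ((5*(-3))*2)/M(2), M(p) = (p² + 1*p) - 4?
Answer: -1779/88 ≈ -20.216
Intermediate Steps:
M(p) = -4 + p + p² (M(p) = (p² + p) - 4 = (p + p²) - 4 = -4 + p + p²)
X = -15 (X = ((5*(-3))*2)/(-4 + 2 + 2²) = (-15*2)/(-4 + 2 + 4) = -30/2 = -30*½ = -15)
((0 + 1/(X - 7))/(6 + 6))*5337 = ((0 + 1/(-15 - 7))/(6 + 6))*5337 = ((0 + 1/(-22))/12)*5337 = ((0 - 1/22)*(1/12))*5337 = -1/22*1/12*5337 = -1/264*5337 = -1779/88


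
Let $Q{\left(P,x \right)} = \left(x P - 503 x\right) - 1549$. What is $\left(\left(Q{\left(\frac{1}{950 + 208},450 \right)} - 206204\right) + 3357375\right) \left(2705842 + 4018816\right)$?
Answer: $\frac{3793995361457718}{193} \approx 1.9658 \cdot 10^{13}$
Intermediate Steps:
$Q{\left(P,x \right)} = -1549 - 503 x + P x$ ($Q{\left(P,x \right)} = \left(P x - 503 x\right) - 1549 = \left(- 503 x + P x\right) - 1549 = -1549 - 503 x + P x$)
$\left(\left(Q{\left(\frac{1}{950 + 208},450 \right)} - 206204\right) + 3357375\right) \left(2705842 + 4018816\right) = \left(\left(\left(-1549 - 226350 + \frac{1}{950 + 208} \cdot 450\right) - 206204\right) + 3357375\right) \left(2705842 + 4018816\right) = \left(\left(\left(-1549 - 226350 + \frac{1}{1158} \cdot 450\right) - 206204\right) + 3357375\right) 6724658 = \left(\left(\left(-1549 - 226350 + \frac{75}{193}\right) - 206204\right) + 3357375\right) 6724658 = \left(\left(- \frac{43984432}{193} - 206204\right) + 3357375\right) 6724658 = \left(- \frac{83781804}{193} + 3357375\right) 6724658 = \frac{564191571}{193} \cdot 6724658 = \frac{3793995361457718}{193}$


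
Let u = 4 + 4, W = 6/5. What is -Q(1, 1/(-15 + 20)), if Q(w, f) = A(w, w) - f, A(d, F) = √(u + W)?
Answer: ⅕ - √230/5 ≈ -2.8331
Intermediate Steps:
W = 6/5 (W = 6*(⅕) = 6/5 ≈ 1.2000)
u = 8
A(d, F) = √230/5 (A(d, F) = √(8 + 6/5) = √(46/5) = √230/5)
Q(w, f) = -f + √230/5 (Q(w, f) = √230/5 - f = -f + √230/5)
-Q(1, 1/(-15 + 20)) = -(-1/(-15 + 20) + √230/5) = -(-1/5 + √230/5) = -(-1*⅕ + √230/5) = -(-⅕ + √230/5) = ⅕ - √230/5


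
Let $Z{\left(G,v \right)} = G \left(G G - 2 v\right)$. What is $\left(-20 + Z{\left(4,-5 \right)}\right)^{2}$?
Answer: $7056$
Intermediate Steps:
$Z{\left(G,v \right)} = G \left(G^{2} - 2 v\right)$
$\left(-20 + Z{\left(4,-5 \right)}\right)^{2} = \left(-20 + 4 \left(4^{2} - -10\right)\right)^{2} = \left(-20 + 4 \left(16 + 10\right)\right)^{2} = \left(-20 + 4 \cdot 26\right)^{2} = \left(-20 + 104\right)^{2} = 84^{2} = 7056$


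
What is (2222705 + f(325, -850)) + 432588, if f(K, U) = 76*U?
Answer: 2590693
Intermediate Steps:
(2222705 + f(325, -850)) + 432588 = (2222705 + 76*(-850)) + 432588 = (2222705 - 64600) + 432588 = 2158105 + 432588 = 2590693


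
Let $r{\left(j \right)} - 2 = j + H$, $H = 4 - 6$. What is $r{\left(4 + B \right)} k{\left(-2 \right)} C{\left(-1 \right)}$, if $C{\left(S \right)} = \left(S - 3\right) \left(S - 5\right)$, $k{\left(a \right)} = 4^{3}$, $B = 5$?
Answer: $13824$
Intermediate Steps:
$H = -2$ ($H = 4 - 6 = -2$)
$k{\left(a \right)} = 64$
$C{\left(S \right)} = \left(-5 + S\right) \left(-3 + S\right)$ ($C{\left(S \right)} = \left(-3 + S\right) \left(-5 + S\right) = \left(-5 + S\right) \left(-3 + S\right)$)
$r{\left(j \right)} = j$ ($r{\left(j \right)} = 2 + \left(j - 2\right) = 2 + \left(-2 + j\right) = j$)
$r{\left(4 + B \right)} k{\left(-2 \right)} C{\left(-1 \right)} = \left(4 + 5\right) 64 \left(15 + \left(-1\right)^{2} - -8\right) = 9 \cdot 64 \left(15 + 1 + 8\right) = 576 \cdot 24 = 13824$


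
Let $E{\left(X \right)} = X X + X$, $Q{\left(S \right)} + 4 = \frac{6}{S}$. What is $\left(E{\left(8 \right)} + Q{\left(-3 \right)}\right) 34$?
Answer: $2244$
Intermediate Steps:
$Q{\left(S \right)} = -4 + \frac{6}{S}$
$E{\left(X \right)} = X + X^{2}$ ($E{\left(X \right)} = X^{2} + X = X + X^{2}$)
$\left(E{\left(8 \right)} + Q{\left(-3 \right)}\right) 34 = \left(8 \left(1 + 8\right) - \left(4 - \frac{6}{-3}\right)\right) 34 = \left(8 \cdot 9 + \left(-4 + 6 \left(- \frac{1}{3}\right)\right)\right) 34 = \left(72 - 6\right) 34 = 66 \cdot 34 = 2244$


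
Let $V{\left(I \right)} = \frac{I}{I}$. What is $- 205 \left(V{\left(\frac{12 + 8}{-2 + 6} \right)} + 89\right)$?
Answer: $-18450$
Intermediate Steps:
$V{\left(I \right)} = 1$
$- 205 \left(V{\left(\frac{12 + 8}{-2 + 6} \right)} + 89\right) = - 205 \left(1 + 89\right) = \left(-205\right) 90 = -18450$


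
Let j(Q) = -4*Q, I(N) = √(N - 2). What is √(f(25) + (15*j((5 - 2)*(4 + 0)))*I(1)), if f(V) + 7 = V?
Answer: 3*√(2 - 80*I) ≈ 19.212 - 18.738*I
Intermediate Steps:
f(V) = -7 + V
I(N) = √(-2 + N)
√(f(25) + (15*j((5 - 2)*(4 + 0)))*I(1)) = √((-7 + 25) + (15*(-4*(5 - 2)*(4 + 0)))*√(-2 + 1)) = √(18 + (15*(-12*4))*√(-1)) = √(18 + (15*(-4*12))*I) = √(18 + (15*(-48))*I) = √(18 - 720*I)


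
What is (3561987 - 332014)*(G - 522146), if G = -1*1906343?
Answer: -7843953900797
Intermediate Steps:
G = -1906343
(3561987 - 332014)*(G - 522146) = (3561987 - 332014)*(-1906343 - 522146) = 3229973*(-2428489) = -7843953900797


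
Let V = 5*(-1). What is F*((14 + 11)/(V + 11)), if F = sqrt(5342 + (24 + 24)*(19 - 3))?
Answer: 25*sqrt(6110)/6 ≈ 325.69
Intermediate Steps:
V = -5
F = sqrt(6110) (F = sqrt(5342 + 48*16) = sqrt(5342 + 768) = sqrt(6110) ≈ 78.167)
F*((14 + 11)/(V + 11)) = sqrt(6110)*((14 + 11)/(-5 + 11)) = sqrt(6110)*(25/6) = 25*sqrt(6110)/6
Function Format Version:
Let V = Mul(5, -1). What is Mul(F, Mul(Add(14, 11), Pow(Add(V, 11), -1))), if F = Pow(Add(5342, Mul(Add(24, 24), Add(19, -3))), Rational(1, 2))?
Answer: Mul(Rational(25, 6), Pow(6110, Rational(1, 2))) ≈ 325.69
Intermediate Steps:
V = -5
F = Pow(6110, Rational(1, 2)) (F = Pow(Add(5342, Mul(48, 16)), Rational(1, 2)) = Pow(Add(5342, 768), Rational(1, 2)) = Pow(6110, Rational(1, 2)) ≈ 78.167)
Mul(F, Mul(Add(14, 11), Pow(Add(V, 11), -1))) = Mul(Pow(6110, Rational(1, 2)), Mul(Add(14, 11), Pow(Add(-5, 11), -1))) = Mul(Pow(6110, Rational(1, 2)), Mul(25, Pow(6, -1))) = Mul(Pow(6110, Rational(1, 2)), Mul(25, Rational(1, 6))) = Mul(Pow(6110, Rational(1, 2)), Rational(25, 6)) = Mul(Rational(25, 6), Pow(6110, Rational(1, 2)))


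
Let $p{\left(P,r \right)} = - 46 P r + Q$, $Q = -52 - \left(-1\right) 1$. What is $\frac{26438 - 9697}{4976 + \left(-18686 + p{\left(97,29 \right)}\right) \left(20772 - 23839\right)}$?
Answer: $\frac{16741}{454335021} \approx 3.6847 \cdot 10^{-5}$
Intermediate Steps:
$Q = -51$ ($Q = -52 - -1 = -52 + 1 = -51$)
$p{\left(P,r \right)} = -51 - 46 P r$ ($p{\left(P,r \right)} = - 46 P r - 51 = -51 - 46 P r$)
$\frac{26438 - 9697}{4976 + \left(-18686 + p{\left(97,29 \right)}\right) \left(20772 - 23839\right)} = \frac{26438 - 9697}{4976 + \left(-18686 - \left(51 + 4462 \cdot 29\right)\right) \left(20772 - 23839\right)} = \frac{16741}{4976 + \left(-18686 - 129449\right) \left(-3067\right)} = \frac{16741}{4976 - -454330045} = \frac{16741}{4976 + 454330045} = \frac{16741}{454335021}$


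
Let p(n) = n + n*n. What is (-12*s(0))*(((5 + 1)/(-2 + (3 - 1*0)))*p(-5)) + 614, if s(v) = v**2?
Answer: 614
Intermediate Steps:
p(n) = n + n**2
(-12*s(0))*(((5 + 1)/(-2 + (3 - 1*0)))*p(-5)) + 614 = (-12*0**2)*(((5 + 1)/(-2 + (3 - 1*0)))*(-5*(1 - 5))) + 614 = (-12*0)*((6/(-2 + (3 + 0)))*(-5*(-4))) + 614 = 0*((6/(-2 + 3))*20) + 614 = 0*((6/1)*20) + 614 = 0*((6*1)*20) + 614 = 0*(6*20) + 614 = 0*120 + 614 = 0 + 614 = 614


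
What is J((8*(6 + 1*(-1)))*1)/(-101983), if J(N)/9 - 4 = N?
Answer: -396/101983 ≈ -0.0038830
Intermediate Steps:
J(N) = 36 + 9*N
J((8*(6 + 1*(-1)))*1)/(-101983) = (36 + 9*((8*(6 + 1*(-1)))*1))/(-101983) = (36 + 9*((8*(6 - 1))*1))*(-1/101983) = (36 + 9*((8*5)*1))*(-1/101983) = (36 + 9*(40*1))*(-1/101983) = (36 + 9*40)*(-1/101983) = (36 + 360)*(-1/101983) = 396*(-1/101983) = -396/101983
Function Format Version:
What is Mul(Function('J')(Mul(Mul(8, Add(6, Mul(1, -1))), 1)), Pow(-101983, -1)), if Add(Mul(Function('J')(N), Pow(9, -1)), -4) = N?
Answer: Rational(-396, 101983) ≈ -0.0038830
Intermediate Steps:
Function('J')(N) = Add(36, Mul(9, N))
Mul(Function('J')(Mul(Mul(8, Add(6, Mul(1, -1))), 1)), Pow(-101983, -1)) = Mul(Add(36, Mul(9, Mul(Mul(8, Add(6, Mul(1, -1))), 1))), Pow(-101983, -1)) = Mul(Add(36, Mul(9, Mul(Mul(8, Add(6, -1)), 1))), Rational(-1, 101983)) = Mul(Add(36, Mul(9, Mul(Mul(8, 5), 1))), Rational(-1, 101983)) = Mul(Add(36, Mul(9, Mul(40, 1))), Rational(-1, 101983)) = Mul(Add(36, Mul(9, 40)), Rational(-1, 101983)) = Mul(Add(36, 360), Rational(-1, 101983)) = Mul(396, Rational(-1, 101983)) = Rational(-396, 101983)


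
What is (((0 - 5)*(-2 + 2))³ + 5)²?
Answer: 25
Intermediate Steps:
(((0 - 5)*(-2 + 2))³ + 5)² = ((-5*0)³ + 5)² = (0³ + 5)² = (0 + 5)² = 5² = 25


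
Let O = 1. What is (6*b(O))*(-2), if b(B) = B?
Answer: -12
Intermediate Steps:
(6*b(O))*(-2) = (6*1)*(-2) = 6*(-2) = -12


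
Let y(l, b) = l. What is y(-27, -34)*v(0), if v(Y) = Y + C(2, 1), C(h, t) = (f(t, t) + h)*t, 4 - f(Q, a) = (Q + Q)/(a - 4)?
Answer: -180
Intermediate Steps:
f(Q, a) = 4 - 2*Q/(-4 + a) (f(Q, a) = 4 - (Q + Q)/(a - 4) = 4 - 2*Q/(-4 + a))
C(h, t) = t*(h + 2*(-8 + t)/(-4 + t)) (C(h, t) = (2*(-8 - t + 2*t)/(-4 + t) + h)*t = (2*(-8 + t)/(-4 + t) + h)*t = (h + 2*(-8 + t)/(-4 + t))*t = t*(h + 2*(-8 + t)/(-4 + t)))
v(Y) = 20/3 + Y (v(Y) = Y + 1*(-16 + 2*1 + 2*(-4 + 1))/(-4 + 1) = Y + 1*(-16 + 2 + 2*(-3))/(-3) = Y + 1*(-1/3)*(-16 + 2 - 6) = Y + 1*(-1/3)*(-20) = Y + 20/3 = 20/3 + Y)
y(-27, -34)*v(0) = -27*(20/3 + 0) = -27*20/3 = -180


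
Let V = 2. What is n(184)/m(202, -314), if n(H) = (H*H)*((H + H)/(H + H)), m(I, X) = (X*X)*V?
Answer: 4232/24649 ≈ 0.17169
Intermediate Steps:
m(I, X) = 2*X² (m(I, X) = (X*X)*2 = X²*2 = 2*X²)
n(H) = H² (n(H) = H²*((2*H)/((2*H))) = H²*((2*H)*(1/(2*H))) = H²*1 = H²)
n(184)/m(202, -314) = 184²/((2*(-314)²)) = 33856/((2*98596)) = 33856/197192 = 33856*(1/197192) = 4232/24649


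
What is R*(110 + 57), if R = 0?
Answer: 0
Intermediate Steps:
R*(110 + 57) = 0*(110 + 57) = 0*167 = 0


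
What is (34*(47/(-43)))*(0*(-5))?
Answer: 0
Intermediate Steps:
(34*(47/(-43)))*(0*(-5)) = (34*(47*(-1/43)))*0 = (34*(-47/43))*0 = -1598/43*0 = 0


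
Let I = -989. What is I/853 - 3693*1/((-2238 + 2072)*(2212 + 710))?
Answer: -158855433/137916452 ≈ -1.1518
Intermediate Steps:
I/853 - 3693*1/((-2238 + 2072)*(2212 + 710)) = -989/853 - 3693*1/((-2238 + 2072)*(2212 + 710)) = -989*1/853 - 3693/((-166*2922)) = -989/853 - 3693/(-485052) = -989/853 - 3693*(-1/485052) = -989/853 + 1231/161684 = -158855433/137916452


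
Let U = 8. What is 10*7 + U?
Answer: 78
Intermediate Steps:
10*7 + U = 10*7 + 8 = 70 + 8 = 78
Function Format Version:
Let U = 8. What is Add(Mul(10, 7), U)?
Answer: 78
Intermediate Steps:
Add(Mul(10, 7), U) = Add(Mul(10, 7), 8) = Add(70, 8) = 78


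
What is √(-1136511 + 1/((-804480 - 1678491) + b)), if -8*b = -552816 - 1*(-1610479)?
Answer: I*√497457996406433713319/20921431 ≈ 1066.1*I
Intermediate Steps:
b = -1057663/8 (b = -(-552816 - 1*(-1610479))/8 = -(-552816 + 1610479)/8 = -⅛*1057663 = -1057663/8 ≈ -1.3221e+5)
√(-1136511 + 1/((-804480 - 1678491) + b)) = √(-1136511 + 1/((-804480 - 1678491) - 1057663/8)) = √(-1136511 + 1/(-2482971 - 1057663/8)) = √(-1136511 + 1/(-20921431/8)) = √(-1136511 - 8/20921431) = √(-23777436467249/20921431) = I*√497457996406433713319/20921431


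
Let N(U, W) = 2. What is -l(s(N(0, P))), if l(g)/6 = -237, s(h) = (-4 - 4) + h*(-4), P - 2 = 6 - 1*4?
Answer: 1422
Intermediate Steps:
P = 4 (P = 2 + (6 - 1*4) = 2 + (6 - 4) = 2 + 2 = 4)
s(h) = -8 - 4*h
l(g) = -1422 (l(g) = 6*(-237) = -1422)
-l(s(N(0, P))) = -1*(-1422) = 1422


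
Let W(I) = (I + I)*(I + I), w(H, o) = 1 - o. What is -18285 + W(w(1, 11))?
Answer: -17885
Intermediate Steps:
W(I) = 4*I**2 (W(I) = (2*I)*(2*I) = 4*I**2)
-18285 + W(w(1, 11)) = -18285 + 4*(1 - 1*11)**2 = -18285 + 4*(1 - 11)**2 = -18285 + 4*(-10)**2 = -18285 + 4*100 = -18285 + 400 = -17885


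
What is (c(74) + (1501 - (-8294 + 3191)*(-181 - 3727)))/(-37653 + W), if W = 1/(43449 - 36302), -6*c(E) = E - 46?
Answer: 427555574201/807317970 ≈ 529.60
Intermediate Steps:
c(E) = 23/3 - E/6 (c(E) = -(E - 46)/6 = -(-46 + E)/6 = 23/3 - E/6)
W = 1/7147 ≈ 0.00013992
(c(74) + (1501 - (-8294 + 3191)*(-181 - 3727)))/(-37653 + W) = ((23/3 - ⅙*74) + (1501 - (-8294 + 3191)*(-181 - 3727)))/(-37653 + 1/7147) = ((23/3 - 37/3) + (1501 - (-5103)*(-3908)))/(-269105990/7147) = (-14/3 + (1501 - 1*19942524))*(-7147/269105990) = (-14/3 + (1501 - 19942524))*(-7147/269105990) = (-14/3 - 19941023)*(-7147/269105990) = -59823083/3*(-7147/269105990) = 427555574201/807317970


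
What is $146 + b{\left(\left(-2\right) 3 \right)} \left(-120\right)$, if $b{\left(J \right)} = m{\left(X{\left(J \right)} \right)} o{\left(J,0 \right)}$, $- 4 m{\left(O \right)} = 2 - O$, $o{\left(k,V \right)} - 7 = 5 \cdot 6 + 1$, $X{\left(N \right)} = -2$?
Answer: $4706$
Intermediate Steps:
$o{\left(k,V \right)} = 38$ ($o{\left(k,V \right)} = 7 + \left(5 \cdot 6 + 1\right) = 7 + \left(30 + 1\right) = 7 + 31 = 38$)
$m{\left(O \right)} = - \frac{1}{2} + \frac{O}{4}$ ($m{\left(O \right)} = - \frac{2 - O}{4} = - \frac{1}{2} + \frac{O}{4}$)
$b{\left(J \right)} = -38$ ($b{\left(J \right)} = \left(- \frac{1}{2} + \frac{1}{4} \left(-2\right)\right) 38 = \left(- \frac{1}{2} - \frac{1}{2}\right) 38 = \left(-1\right) 38 = -38$)
$146 + b{\left(\left(-2\right) 3 \right)} \left(-120\right) = 146 - -4560 = 146 + 4560 = 4706$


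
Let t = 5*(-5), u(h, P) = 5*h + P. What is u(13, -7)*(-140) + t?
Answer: -8145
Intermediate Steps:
u(h, P) = P + 5*h
t = -25
u(13, -7)*(-140) + t = (-7 + 5*13)*(-140) - 25 = (-7 + 65)*(-140) - 25 = 58*(-140) - 25 = -8120 - 25 = -8145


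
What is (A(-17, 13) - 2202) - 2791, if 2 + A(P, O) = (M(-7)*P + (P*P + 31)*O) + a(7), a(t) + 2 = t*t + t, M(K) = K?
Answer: -662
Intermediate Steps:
a(t) = -2 + t + t² (a(t) = -2 + (t*t + t) = -2 + (t² + t) = -2 + (t + t²) = -2 + t + t²)
A(P, O) = 52 - 7*P + O*(31 + P²) (A(P, O) = -2 + ((-7*P + (P*P + 31)*O) + (-2 + 7 + 7²)) = -2 + ((-7*P + (P² + 31)*O) + (-2 + 7 + 49)) = -2 + ((-7*P + (31 + P²)*O) + 54) = -2 + ((-7*P + O*(31 + P²)) + 54) = -2 + (54 - 7*P + O*(31 + P²)) = 52 - 7*P + O*(31 + P²))
(A(-17, 13) - 2202) - 2791 = ((52 - 7*(-17) + 31*13 + 13*(-17)²) - 2202) - 2791 = ((52 + 119 + 403 + 13*289) - 2202) - 2791 = ((52 + 119 + 403 + 3757) - 2202) - 2791 = (4331 - 2202) - 2791 = 2129 - 2791 = -662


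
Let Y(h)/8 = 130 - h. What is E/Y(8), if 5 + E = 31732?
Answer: 31727/976 ≈ 32.507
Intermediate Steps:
Y(h) = 1040 - 8*h (Y(h) = 8*(130 - h) = 1040 - 8*h)
E = 31727 (E = -5 + 31732 = 31727)
E/Y(8) = 31727/(1040 - 8*8) = 31727/(1040 - 64) = 31727/976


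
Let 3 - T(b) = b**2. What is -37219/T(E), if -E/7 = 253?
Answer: 37219/3136438 ≈ 0.011867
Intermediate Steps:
E = -1771 (E = -7*253 = -1771)
T(b) = 3 - b**2
-37219/T(E) = -37219/(3 - 1*(-1771)**2) = -37219/(3 - 1*3136441) = -37219/(3 - 3136441) = -37219/(-3136438) = -37219*(-1/3136438) = 37219/3136438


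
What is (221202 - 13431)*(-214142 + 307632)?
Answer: 19424510790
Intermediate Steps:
(221202 - 13431)*(-214142 + 307632) = 207771*93490 = 19424510790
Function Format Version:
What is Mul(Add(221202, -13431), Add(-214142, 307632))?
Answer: 19424510790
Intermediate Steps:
Mul(Add(221202, -13431), Add(-214142, 307632)) = Mul(207771, 93490) = 19424510790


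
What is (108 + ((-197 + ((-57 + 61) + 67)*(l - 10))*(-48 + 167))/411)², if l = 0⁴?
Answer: 4037967025/168921 ≈ 23904.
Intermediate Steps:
l = 0
(108 + ((-197 + ((-57 + 61) + 67)*(l - 10))*(-48 + 167))/411)² = (108 + ((-197 + ((-57 + 61) + 67)*(0 - 10))*(-48 + 167))/411)² = (108 + ((-197 + (4 + 67)*(-10))*119)*(1/411))² = (108 + ((-197 + 71*(-10))*119)*(1/411))² = (108 + ((-197 - 710)*119)*(1/411))² = (108 - 907*119*(1/411))² = (108 - 107933*1/411)² = (108 - 107933/411)² = (-63545/411)² = 4037967025/168921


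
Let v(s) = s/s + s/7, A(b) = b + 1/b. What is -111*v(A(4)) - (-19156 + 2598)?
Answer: 458629/28 ≈ 16380.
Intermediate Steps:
v(s) = 1 + s/7 (v(s) = 1 + s*(⅐) = 1 + s/7)
-111*v(A(4)) - (-19156 + 2598) = -111*(1 + (4 + 1/4)/7) - (-19156 + 2598) = -111*(1 + (4 + ¼)/7) - 1*(-16558) = -111*(1 + (⅐)*(17/4)) + 16558 = -111*(1 + 17/28) + 16558 = -111*45/28 + 16558 = -4995/28 + 16558 = 458629/28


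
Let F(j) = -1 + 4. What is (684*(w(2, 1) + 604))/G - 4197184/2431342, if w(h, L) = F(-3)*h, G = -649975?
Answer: -374251780648/158031151645 ≈ -2.3682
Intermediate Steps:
F(j) = 3
w(h, L) = 3*h
(684*(w(2, 1) + 604))/G - 4197184/2431342 = (684*(3*2 + 604))/(-649975) - 4197184/2431342 = (684*(6 + 604))*(-1/649975) - 4197184*1/2431342 = (684*610)*(-1/649975) - 2098592/1215671 = 417240*(-1/649975) - 2098592/1215671 = -83448/129995 - 2098592/1215671 = -374251780648/158031151645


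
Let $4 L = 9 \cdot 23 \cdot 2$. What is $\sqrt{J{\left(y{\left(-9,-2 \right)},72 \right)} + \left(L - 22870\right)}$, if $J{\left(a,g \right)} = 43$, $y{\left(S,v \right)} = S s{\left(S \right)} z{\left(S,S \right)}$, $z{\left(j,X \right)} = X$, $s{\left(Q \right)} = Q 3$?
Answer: $\frac{i \sqrt{90894}}{2} \approx 150.74 i$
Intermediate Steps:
$s{\left(Q \right)} = 3 Q$
$y{\left(S,v \right)} = 3 S^{3}$ ($y{\left(S,v \right)} = S 3 S S = 3 S^{2} S = 3 S^{3}$)
$L = \frac{207}{2}$ ($L = \frac{9 \cdot 23 \cdot 2}{4} = \frac{207 \cdot 2}{4} = \frac{1}{4} \cdot 414 = \frac{207}{2} \approx 103.5$)
$\sqrt{J{\left(y{\left(-9,-2 \right)},72 \right)} + \left(L - 22870\right)} = \sqrt{43 + \left(\frac{207}{2} - 22870\right)} = \sqrt{43 - \frac{45533}{2}} = \sqrt{- \frac{45447}{2}} = \frac{i \sqrt{90894}}{2}$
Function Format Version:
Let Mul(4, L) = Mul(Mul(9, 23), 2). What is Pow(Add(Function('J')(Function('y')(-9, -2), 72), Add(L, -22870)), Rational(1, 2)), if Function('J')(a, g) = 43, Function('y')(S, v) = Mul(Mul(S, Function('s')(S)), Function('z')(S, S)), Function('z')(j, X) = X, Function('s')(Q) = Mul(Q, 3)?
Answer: Mul(Rational(1, 2), I, Pow(90894, Rational(1, 2))) ≈ Mul(150.74, I)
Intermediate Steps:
Function('s')(Q) = Mul(3, Q)
Function('y')(S, v) = Mul(3, Pow(S, 3)) (Function('y')(S, v) = Mul(Mul(S, Mul(3, S)), S) = Mul(Mul(3, Pow(S, 2)), S) = Mul(3, Pow(S, 3)))
L = Rational(207, 2) (L = Mul(Rational(1, 4), Mul(Mul(9, 23), 2)) = Mul(Rational(1, 4), Mul(207, 2)) = Mul(Rational(1, 4), 414) = Rational(207, 2) ≈ 103.50)
Pow(Add(Function('J')(Function('y')(-9, -2), 72), Add(L, -22870)), Rational(1, 2)) = Pow(Add(43, Add(Rational(207, 2), -22870)), Rational(1, 2)) = Pow(Add(43, Rational(-45533, 2)), Rational(1, 2)) = Pow(Rational(-45447, 2), Rational(1, 2)) = Mul(Rational(1, 2), I, Pow(90894, Rational(1, 2)))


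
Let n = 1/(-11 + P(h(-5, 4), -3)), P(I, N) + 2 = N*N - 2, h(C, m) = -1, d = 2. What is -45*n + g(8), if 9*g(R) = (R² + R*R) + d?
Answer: 395/18 ≈ 21.944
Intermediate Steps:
g(R) = 2/9 + 2*R²/9 (g(R) = ((R² + R*R) + 2)/9 = ((R² + R²) + 2)/9 = (2*R² + 2)/9 = (2 + 2*R²)/9 = 2/9 + 2*R²/9)
P(I, N) = -4 + N² (P(I, N) = -2 + (N*N - 2) = -2 + (N² - 2) = -2 + (-2 + N²) = -4 + N²)
n = -⅙ (n = 1/(-11 + (-4 + (-3)²)) = 1/(-11 + (-4 + 9)) = 1/(-11 + 5) = 1/(-6) = -⅙ ≈ -0.16667)
-45*n + g(8) = -45*(-⅙) + (2/9 + (2/9)*8²) = 15/2 + (2/9 + (2/9)*64) = 15/2 + (2/9 + 128/9) = 15/2 + 130/9 = 395/18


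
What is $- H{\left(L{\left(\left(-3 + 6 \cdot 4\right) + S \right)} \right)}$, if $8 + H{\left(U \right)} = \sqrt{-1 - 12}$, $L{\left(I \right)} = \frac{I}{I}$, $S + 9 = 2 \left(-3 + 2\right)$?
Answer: $8 - i \sqrt{13} \approx 8.0 - 3.6056 i$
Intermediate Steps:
$S = -11$ ($S = -9 + 2 \left(-3 + 2\right) = -9 + 2 \left(-1\right) = -9 - 2 = -11$)
$L{\left(I \right)} = 1$
$H{\left(U \right)} = -8 + i \sqrt{13}$ ($H{\left(U \right)} = -8 + \sqrt{-1 - 12} = -8 + \sqrt{-13} = -8 + i \sqrt{13}$)
$- H{\left(L{\left(\left(-3 + 6 \cdot 4\right) + S \right)} \right)} = - (-8 + i \sqrt{13}) = 8 - i \sqrt{13}$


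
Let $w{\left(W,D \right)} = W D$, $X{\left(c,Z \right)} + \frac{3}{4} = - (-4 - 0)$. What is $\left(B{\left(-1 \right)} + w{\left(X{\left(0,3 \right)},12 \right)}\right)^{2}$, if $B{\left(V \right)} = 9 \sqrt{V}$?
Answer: $1440 + 702 i \approx 1440.0 + 702.0 i$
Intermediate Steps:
$X{\left(c,Z \right)} = \frac{13}{4}$ ($X{\left(c,Z \right)} = - \frac{3}{4} - \left(-4 - 0\right) = - \frac{3}{4} - \left(-4 + 0\right) = - \frac{3}{4} - -4 = - \frac{3}{4} + 4 = \frac{13}{4}$)
$w{\left(W,D \right)} = D W$
$\left(B{\left(-1 \right)} + w{\left(X{\left(0,3 \right)},12 \right)}\right)^{2} = \left(9 \sqrt{-1} + 12 \cdot \frac{13}{4}\right)^{2} = \left(9 i + 39\right)^{2} = \left(39 + 9 i\right)^{2}$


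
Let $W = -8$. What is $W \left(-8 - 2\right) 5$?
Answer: $400$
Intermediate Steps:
$W \left(-8 - 2\right) 5 = - 8 \left(-8 - 2\right) 5 = - 8 \left(\left(-10\right) 5\right) = \left(-8\right) \left(-50\right) = 400$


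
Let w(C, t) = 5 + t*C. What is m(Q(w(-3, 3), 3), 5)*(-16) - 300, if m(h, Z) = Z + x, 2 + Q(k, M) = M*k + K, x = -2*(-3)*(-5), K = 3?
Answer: 100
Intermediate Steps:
w(C, t) = 5 + C*t
x = -30 (x = 6*(-5) = -30)
Q(k, M) = 1 + M*k (Q(k, M) = -2 + (M*k + 3) = -2 + (3 + M*k) = 1 + M*k)
m(h, Z) = -30 + Z (m(h, Z) = Z - 30 = -30 + Z)
m(Q(w(-3, 3), 3), 5)*(-16) - 300 = (-30 + 5)*(-16) - 300 = -25*(-16) - 300 = 400 - 300 = 100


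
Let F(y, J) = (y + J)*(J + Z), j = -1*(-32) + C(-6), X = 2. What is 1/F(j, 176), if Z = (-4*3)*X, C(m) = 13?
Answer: 1/33592 ≈ 2.9769e-5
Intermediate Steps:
j = 45 (j = -1*(-32) + 13 = 32 + 13 = 45)
Z = -24 (Z = -4*3*2 = -12*2 = -24)
F(y, J) = (-24 + J)*(J + y) (F(y, J) = (y + J)*(J - 24) = (J + y)*(-24 + J) = (-24 + J)*(J + y))
1/F(j, 176) = 1/(176² - 24*176 - 24*45 + 176*45) = 1/(30976 - 4224 - 1080 + 7920) = 1/33592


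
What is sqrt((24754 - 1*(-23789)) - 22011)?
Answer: 6*sqrt(737) ≈ 162.89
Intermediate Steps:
sqrt((24754 - 1*(-23789)) - 22011) = sqrt((24754 + 23789) - 22011) = sqrt(48543 - 22011) = sqrt(26532) = 6*sqrt(737)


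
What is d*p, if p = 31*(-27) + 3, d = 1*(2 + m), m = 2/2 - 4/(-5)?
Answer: -15846/5 ≈ -3169.2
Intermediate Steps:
m = 9/5 (m = 2*(½) - 4*(-⅕) = 1 + ⅘ = 9/5 ≈ 1.8000)
d = 19/5 (d = 1*(2 + 9/5) = 1*(19/5) = 19/5 ≈ 3.8000)
p = -834 (p = -837 + 3 = -834)
d*p = (19/5)*(-834) = -15846/5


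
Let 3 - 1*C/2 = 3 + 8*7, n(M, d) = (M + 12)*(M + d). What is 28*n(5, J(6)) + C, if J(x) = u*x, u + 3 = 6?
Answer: 10836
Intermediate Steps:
u = 3 (u = -3 + 6 = 3)
J(x) = 3*x
n(M, d) = (12 + M)*(M + d)
C = -112 (C = 6 - 2*(3 + 8*7) = 6 - 2*(3 + 56) = 6 - 2*59 = 6 - 118 = -112)
28*n(5, J(6)) + C = 28*(5² + 12*5 + 12*(3*6) + 5*(3*6)) - 112 = 28*(25 + 60 + 12*18 + 5*18) - 112 = 28*(25 + 60 + 216 + 90) - 112 = 28*391 - 112 = 10948 - 112 = 10836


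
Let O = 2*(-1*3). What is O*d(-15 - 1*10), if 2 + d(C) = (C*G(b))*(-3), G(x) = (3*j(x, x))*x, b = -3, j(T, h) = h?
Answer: -12138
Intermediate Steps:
O = -6 (O = 2*(-3) = -6)
G(x) = 3*x² (G(x) = (3*x)*x = 3*x²)
d(C) = -2 - 81*C (d(C) = -2 + (C*(3*(-3)²))*(-3) = -2 + (C*(3*9))*(-3) = -2 + (C*27)*(-3) = -2 + (27*C)*(-3) = -2 - 81*C)
O*d(-15 - 1*10) = -6*(-2 - 81*(-15 - 1*10)) = -6*(-2 - 81*(-15 - 10)) = -6*(-2 - 81*(-25)) = -6*(-2 + 2025) = -6*2023 = -12138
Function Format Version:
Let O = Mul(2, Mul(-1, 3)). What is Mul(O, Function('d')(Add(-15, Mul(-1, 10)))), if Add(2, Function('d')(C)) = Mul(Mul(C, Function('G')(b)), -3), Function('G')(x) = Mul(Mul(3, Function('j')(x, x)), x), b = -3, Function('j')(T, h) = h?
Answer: -12138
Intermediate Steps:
O = -6 (O = Mul(2, -3) = -6)
Function('G')(x) = Mul(3, Pow(x, 2)) (Function('G')(x) = Mul(Mul(3, x), x) = Mul(3, Pow(x, 2)))
Function('d')(C) = Add(-2, Mul(-81, C)) (Function('d')(C) = Add(-2, Mul(Mul(C, Mul(3, Pow(-3, 2))), -3)) = Add(-2, Mul(Mul(C, Mul(3, 9)), -3)) = Add(-2, Mul(Mul(C, 27), -3)) = Add(-2, Mul(Mul(27, C), -3)) = Add(-2, Mul(-81, C)))
Mul(O, Function('d')(Add(-15, Mul(-1, 10)))) = Mul(-6, Add(-2, Mul(-81, Add(-15, Mul(-1, 10))))) = Mul(-6, Add(-2, Mul(-81, Add(-15, -10)))) = Mul(-6, Add(-2, Mul(-81, -25))) = Mul(-6, Add(-2, 2025)) = Mul(-6, 2023) = -12138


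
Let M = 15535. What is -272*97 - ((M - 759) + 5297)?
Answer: -46457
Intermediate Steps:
-272*97 - ((M - 759) + 5297) = -272*97 - ((15535 - 759) + 5297) = -26384 - (14776 + 5297) = -26384 - 1*20073 = -26384 - 20073 = -46457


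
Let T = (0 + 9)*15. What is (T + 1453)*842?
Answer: 1337096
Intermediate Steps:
T = 135 (T = 9*15 = 135)
(T + 1453)*842 = (135 + 1453)*842 = 1588*842 = 1337096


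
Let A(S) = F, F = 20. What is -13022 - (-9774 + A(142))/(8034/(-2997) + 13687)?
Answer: -178009264724/13670635 ≈ -13021.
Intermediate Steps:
A(S) = 20
-13022 - (-9774 + A(142))/(8034/(-2997) + 13687) = -13022 - (-9774 + 20)/(8034/(-2997) + 13687) = -13022 - (-9754)/(8034*(-1/2997) + 13687) = -13022 - (-9754)/(-2678/999 + 13687) = -13022 - (-9754)/13670635/999 = -13022 - (-9754)*999/13670635 = -13022 - 1*(-9744246/13670635) = -13022 + 9744246/13670635 = -178009264724/13670635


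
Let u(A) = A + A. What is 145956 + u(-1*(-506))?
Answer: 146968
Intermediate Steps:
u(A) = 2*A
145956 + u(-1*(-506)) = 145956 + 2*(-1*(-506)) = 145956 + 2*506 = 145956 + 1012 = 146968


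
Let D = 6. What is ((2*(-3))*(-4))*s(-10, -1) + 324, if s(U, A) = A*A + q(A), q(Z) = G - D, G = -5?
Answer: 84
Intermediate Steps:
q(Z) = -11 (q(Z) = -5 - 1*6 = -5 - 6 = -11)
s(U, A) = -11 + A² (s(U, A) = A*A - 11 = A² - 11 = -11 + A²)
((2*(-3))*(-4))*s(-10, -1) + 324 = ((2*(-3))*(-4))*(-11 + (-1)²) + 324 = (-6*(-4))*(-11 + 1) + 324 = 24*(-10) + 324 = -240 + 324 = 84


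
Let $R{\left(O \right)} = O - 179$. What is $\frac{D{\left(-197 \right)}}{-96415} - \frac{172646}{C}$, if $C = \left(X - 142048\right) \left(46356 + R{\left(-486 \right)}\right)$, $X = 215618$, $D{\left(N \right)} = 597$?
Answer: $- \frac{202345332548}{32409775657105} \approx -0.0062433$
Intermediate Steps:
$R{\left(O \right)} = -179 + O$ ($R{\left(O \right)} = O - 179 = -179 + O$)
$C = 3361486870$ ($C = \left(215618 - 142048\right) \left(46356 - 665\right) = 73570 \left(46356 - 665\right) = 73570 \cdot 45691 = 3361486870$)
$\frac{D{\left(-197 \right)}}{-96415} - \frac{172646}{C} = \frac{597}{-96415} - \frac{172646}{3361486870} = 597 \left(- \frac{1}{96415}\right) - \frac{86323}{1680743435} = - \frac{597}{96415} - \frac{86323}{1680743435} = - \frac{202345332548}{32409775657105}$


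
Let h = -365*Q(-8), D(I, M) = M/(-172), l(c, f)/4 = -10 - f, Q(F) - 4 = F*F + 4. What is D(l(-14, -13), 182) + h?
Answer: -2260171/86 ≈ -26281.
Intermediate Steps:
Q(F) = 8 + F**2 (Q(F) = 4 + (F*F + 4) = 4 + (F**2 + 4) = 4 + (4 + F**2) = 8 + F**2)
l(c, f) = -40 - 4*f (l(c, f) = 4*(-10 - f) = -40 - 4*f)
D(I, M) = -M/172 (D(I, M) = M*(-1/172) = -M/172)
h = -26280 (h = -365*(8 + (-8)**2) = -365*(8 + 64) = -365*72 = -26280)
D(l(-14, -13), 182) + h = -1/172*182 - 26280 = -91/86 - 26280 = -2260171/86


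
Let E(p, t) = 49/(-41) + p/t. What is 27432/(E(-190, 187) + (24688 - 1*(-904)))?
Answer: 210321144/196196911 ≈ 1.0720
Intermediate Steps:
E(p, t) = -49/41 + p/t (E(p, t) = 49*(-1/41) + p/t = -49/41 + p/t)
27432/(E(-190, 187) + (24688 - 1*(-904))) = 27432/((-49/41 - 190/187) + (24688 - 1*(-904))) = 27432/((-49/41 - 190*1/187) + (24688 + 904)) = 27432/((-49/41 - 190/187) + 25592) = 27432/(-16953/7667 + 25592) = 27432/(196196911/7667) = 27432*(7667/196196911) = 210321144/196196911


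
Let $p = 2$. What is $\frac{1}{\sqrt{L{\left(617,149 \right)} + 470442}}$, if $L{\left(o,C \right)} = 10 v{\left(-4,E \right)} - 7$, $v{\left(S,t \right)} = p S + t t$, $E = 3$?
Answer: $\frac{\sqrt{470445}}{470445} \approx 0.001458$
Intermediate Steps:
$v{\left(S,t \right)} = t^{2} + 2 S$ ($v{\left(S,t \right)} = 2 S + t t = 2 S + t^{2} = t^{2} + 2 S$)
$L{\left(o,C \right)} = 3$ ($L{\left(o,C \right)} = 10 \left(3^{2} + 2 \left(-4\right)\right) - 7 = 10 \left(9 - 8\right) - 7 = 10 \cdot 1 - 7 = 10 - 7 = 3$)
$\frac{1}{\sqrt{L{\left(617,149 \right)} + 470442}} = \frac{1}{\sqrt{3 + 470442}} = \frac{1}{\sqrt{470445}} = \frac{\sqrt{470445}}{470445}$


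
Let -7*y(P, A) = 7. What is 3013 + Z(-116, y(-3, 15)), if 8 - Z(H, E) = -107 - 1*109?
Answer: 3237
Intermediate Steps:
y(P, A) = -1 (y(P, A) = -⅐*7 = -1)
Z(H, E) = 224 (Z(H, E) = 8 - (-107 - 1*109) = 8 - (-107 - 109) = 8 - 1*(-216) = 8 + 216 = 224)
3013 + Z(-116, y(-3, 15)) = 3013 + 224 = 3237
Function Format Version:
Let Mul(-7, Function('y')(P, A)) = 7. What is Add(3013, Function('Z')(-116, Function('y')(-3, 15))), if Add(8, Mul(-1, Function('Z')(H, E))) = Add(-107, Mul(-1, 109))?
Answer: 3237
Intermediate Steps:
Function('y')(P, A) = -1 (Function('y')(P, A) = Mul(Rational(-1, 7), 7) = -1)
Function('Z')(H, E) = 224 (Function('Z')(H, E) = Add(8, Mul(-1, Add(-107, Mul(-1, 109)))) = Add(8, Mul(-1, Add(-107, -109))) = Add(8, Mul(-1, -216)) = Add(8, 216) = 224)
Add(3013, Function('Z')(-116, Function('y')(-3, 15))) = Add(3013, 224) = 3237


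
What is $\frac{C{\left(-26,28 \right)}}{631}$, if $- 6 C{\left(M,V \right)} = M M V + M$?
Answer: $- \frac{9451}{1893} \approx -4.9926$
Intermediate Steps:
$C{\left(M,V \right)} = - \frac{M}{6} - \frac{V M^{2}}{6}$ ($C{\left(M,V \right)} = - \frac{M M V + M}{6} = - \frac{M^{2} V + M}{6} = - \frac{V M^{2} + M}{6} = - \frac{M + V M^{2}}{6} = - \frac{M}{6} - \frac{V M^{2}}{6}$)
$\frac{C{\left(-26,28 \right)}}{631} = \frac{\left(- \frac{1}{6}\right) \left(-26\right) \left(1 - 728\right)}{631} = \left(- \frac{1}{6}\right) \left(-26\right) \left(1 - 728\right) \frac{1}{631} = \left(- \frac{1}{6}\right) \left(-26\right) \left(-727\right) \frac{1}{631} = \left(- \frac{9451}{3}\right) \frac{1}{631} = - \frac{9451}{1893}$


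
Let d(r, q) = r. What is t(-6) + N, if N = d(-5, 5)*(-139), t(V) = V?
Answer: 689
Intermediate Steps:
N = 695 (N = -5*(-139) = 695)
t(-6) + N = -6 + 695 = 689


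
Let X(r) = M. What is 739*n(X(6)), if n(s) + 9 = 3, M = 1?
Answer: -4434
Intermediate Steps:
X(r) = 1
n(s) = -6 (n(s) = -9 + 3 = -6)
739*n(X(6)) = 739*(-6) = -4434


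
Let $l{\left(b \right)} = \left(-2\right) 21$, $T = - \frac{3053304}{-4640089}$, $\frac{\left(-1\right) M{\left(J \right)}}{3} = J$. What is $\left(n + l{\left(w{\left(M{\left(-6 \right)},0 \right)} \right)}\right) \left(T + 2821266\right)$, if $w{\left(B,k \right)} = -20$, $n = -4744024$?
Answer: $- \frac{62104228264353106548}{4640089} \approx -1.3384 \cdot 10^{13}$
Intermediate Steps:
$M{\left(J \right)} = - 3 J$
$T = \frac{3053304}{4640089}$ ($T = \left(-3053304\right) \left(- \frac{1}{4640089}\right) = \frac{3053304}{4640089} \approx 0.65803$)
$l{\left(b \right)} = -42$
$\left(n + l{\left(w{\left(M{\left(-6 \right)},0 \right)} \right)}\right) \left(T + 2821266\right) = \left(-4744024 - 42\right) \left(\frac{3053304}{4640089} + 2821266\right) = \left(-4744066\right) \frac{13090928385978}{4640089} = - \frac{62104228264353106548}{4640089}$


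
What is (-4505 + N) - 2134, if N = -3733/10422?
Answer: -69195391/10422 ≈ -6639.4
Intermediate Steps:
N = -3733/10422 (N = -3733*1/10422 = -3733/10422 ≈ -0.35818)
(-4505 + N) - 2134 = (-4505 - 3733/10422) - 2134 = -46954843/10422 - 2134 = -69195391/10422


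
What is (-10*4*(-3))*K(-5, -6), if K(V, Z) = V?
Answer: -600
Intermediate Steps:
(-10*4*(-3))*K(-5, -6) = (-10*4*(-3))*(-5) = -40*(-3)*(-5) = 120*(-5) = -600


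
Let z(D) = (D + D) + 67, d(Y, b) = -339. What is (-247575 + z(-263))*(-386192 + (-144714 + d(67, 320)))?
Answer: 131766822330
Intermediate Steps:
z(D) = 67 + 2*D (z(D) = 2*D + 67 = 67 + 2*D)
(-247575 + z(-263))*(-386192 + (-144714 + d(67, 320))) = (-247575 + (67 + 2*(-263)))*(-386192 + (-144714 - 339)) = (-247575 + (67 - 526))*(-386192 - 145053) = (-247575 - 459)*(-531245) = -248034*(-531245) = 131766822330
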